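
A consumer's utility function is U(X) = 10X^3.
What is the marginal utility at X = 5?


MU = dU/dX = 10*3*X^(3-1)
MU = 30*X^2
At X = 5:
MU = 30 * 5^2
MU = 30 * 25 = 750

750


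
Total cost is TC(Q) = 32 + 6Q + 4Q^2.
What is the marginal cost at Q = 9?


MC = dTC/dQ = 6 + 2*4*Q
At Q = 9:
MC = 6 + 8*9
MC = 6 + 72 = 78

78


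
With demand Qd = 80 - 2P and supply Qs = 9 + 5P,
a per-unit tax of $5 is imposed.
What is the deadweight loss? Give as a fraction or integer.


Pre-tax equilibrium quantity: Q* = 418/7
Post-tax equilibrium quantity: Q_tax = 368/7
Reduction in quantity: Q* - Q_tax = 50/7
DWL = (1/2) * tax * (Q* - Q_tax)
DWL = (1/2) * 5 * 50/7 = 125/7

125/7


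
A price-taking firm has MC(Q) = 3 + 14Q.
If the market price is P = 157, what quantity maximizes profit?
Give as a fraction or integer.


In perfect competition, profit is maximized where P = MC.
157 = 3 + 14Q
154 = 14Q
Q* = 154/14 = 11

11


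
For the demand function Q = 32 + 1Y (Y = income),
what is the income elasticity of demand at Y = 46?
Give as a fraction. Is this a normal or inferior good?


dQ/dY = 1
At Y = 46: Q = 32 + 1*46 = 78
Ey = (dQ/dY)(Y/Q) = 1 * 46 / 78 = 23/39
Since Ey > 0, this is a normal good.

23/39 (normal good)


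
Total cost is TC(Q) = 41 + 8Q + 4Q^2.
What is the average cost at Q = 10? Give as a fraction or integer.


TC(10) = 41 + 8*10 + 4*10^2
TC(10) = 41 + 80 + 400 = 521
AC = TC/Q = 521/10 = 521/10

521/10


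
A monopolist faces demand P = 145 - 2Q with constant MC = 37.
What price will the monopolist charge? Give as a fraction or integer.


MR = 145 - 4Q
Set MR = MC: 145 - 4Q = 37
Q* = 27
Substitute into demand:
P* = 145 - 2*27 = 91

91


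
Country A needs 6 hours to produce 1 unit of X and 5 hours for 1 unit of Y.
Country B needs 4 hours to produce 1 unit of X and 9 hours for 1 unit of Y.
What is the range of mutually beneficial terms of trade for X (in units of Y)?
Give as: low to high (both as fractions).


Opportunity cost of X for Country A = hours_X / hours_Y = 6/5 = 6/5 units of Y
Opportunity cost of X for Country B = hours_X / hours_Y = 4/9 = 4/9 units of Y
Terms of trade must be between the two opportunity costs.
Range: 4/9 to 6/5

4/9 to 6/5


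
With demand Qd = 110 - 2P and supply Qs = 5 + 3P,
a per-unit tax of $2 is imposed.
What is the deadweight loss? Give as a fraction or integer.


Pre-tax equilibrium quantity: Q* = 68
Post-tax equilibrium quantity: Q_tax = 328/5
Reduction in quantity: Q* - Q_tax = 12/5
DWL = (1/2) * tax * (Q* - Q_tax)
DWL = (1/2) * 2 * 12/5 = 12/5

12/5


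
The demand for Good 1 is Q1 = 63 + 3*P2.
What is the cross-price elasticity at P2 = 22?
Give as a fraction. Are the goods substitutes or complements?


dQ1/dP2 = 3
At P2 = 22: Q1 = 63 + 3*22 = 129
Exy = (dQ1/dP2)(P2/Q1) = 3 * 22 / 129 = 22/43
Since Exy > 0, the goods are substitutes.

22/43 (substitutes)


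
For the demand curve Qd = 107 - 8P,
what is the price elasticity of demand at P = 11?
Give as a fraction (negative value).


dQ/dP = -8
At P = 11: Q = 107 - 8*11 = 19
E = (dQ/dP)(P/Q) = (-8)(11/19) = -88/19

-88/19


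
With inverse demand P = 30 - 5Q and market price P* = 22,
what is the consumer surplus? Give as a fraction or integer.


Maximum willingness to pay (at Q=0): P_max = 30
Quantity demanded at P* = 22:
Q* = (30 - 22)/5 = 8/5
CS = (1/2) * Q* * (P_max - P*)
CS = (1/2) * 8/5 * (30 - 22)
CS = (1/2) * 8/5 * 8 = 32/5

32/5


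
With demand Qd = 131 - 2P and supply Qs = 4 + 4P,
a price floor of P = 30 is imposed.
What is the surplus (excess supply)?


At P = 30:
Qd = 131 - 2*30 = 71
Qs = 4 + 4*30 = 124
Surplus = Qs - Qd = 124 - 71 = 53

53


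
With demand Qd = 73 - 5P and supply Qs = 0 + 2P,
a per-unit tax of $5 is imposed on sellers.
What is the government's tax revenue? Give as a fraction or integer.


With tax on sellers, new supply: Qs' = 0 + 2(P - 5)
= 2P - 10
New equilibrium quantity:
Q_new = 96/7
Tax revenue = tax * Q_new = 5 * 96/7 = 480/7

480/7


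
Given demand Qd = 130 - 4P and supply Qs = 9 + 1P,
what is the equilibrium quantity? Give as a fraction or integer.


First find equilibrium price:
130 - 4P = 9 + 1P
P* = 121/5 = 121/5
Then substitute into demand:
Q* = 130 - 4 * 121/5 = 166/5

166/5


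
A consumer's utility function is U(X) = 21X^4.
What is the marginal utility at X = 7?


MU = dU/dX = 21*4*X^(4-1)
MU = 84*X^3
At X = 7:
MU = 84 * 7^3
MU = 84 * 343 = 28812

28812


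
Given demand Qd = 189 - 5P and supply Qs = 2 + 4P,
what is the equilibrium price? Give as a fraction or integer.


At equilibrium, Qd = Qs.
189 - 5P = 2 + 4P
189 - 2 = 5P + 4P
187 = 9P
P* = 187/9 = 187/9

187/9


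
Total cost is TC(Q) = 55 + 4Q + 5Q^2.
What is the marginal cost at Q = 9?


MC = dTC/dQ = 4 + 2*5*Q
At Q = 9:
MC = 4 + 10*9
MC = 4 + 90 = 94

94


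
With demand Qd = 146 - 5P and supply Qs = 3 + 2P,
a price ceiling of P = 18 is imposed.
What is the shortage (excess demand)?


At P = 18:
Qd = 146 - 5*18 = 56
Qs = 3 + 2*18 = 39
Shortage = Qd - Qs = 56 - 39 = 17

17


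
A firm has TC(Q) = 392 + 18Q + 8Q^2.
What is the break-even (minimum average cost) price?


AC(Q) = 392/Q + 18 + 8Q
To minimize: dAC/dQ = -392/Q^2 + 8 = 0
Q^2 = 392/8 = 49
Q* = 7
Min AC = 392/7 + 18 + 8*7
Min AC = 56 + 18 + 56 = 130

130


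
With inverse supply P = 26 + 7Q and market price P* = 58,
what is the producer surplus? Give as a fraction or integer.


Minimum supply price (at Q=0): P_min = 26
Quantity supplied at P* = 58:
Q* = (58 - 26)/7 = 32/7
PS = (1/2) * Q* * (P* - P_min)
PS = (1/2) * 32/7 * (58 - 26)
PS = (1/2) * 32/7 * 32 = 512/7

512/7


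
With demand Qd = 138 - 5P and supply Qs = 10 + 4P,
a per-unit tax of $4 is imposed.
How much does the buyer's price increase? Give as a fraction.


With a per-unit tax, the buyer's price increase depends on relative slopes.
Supply slope: d = 4, Demand slope: b = 5
Buyer's price increase = d * tax / (b + d)
= 4 * 4 / (5 + 4)
= 16 / 9 = 16/9

16/9


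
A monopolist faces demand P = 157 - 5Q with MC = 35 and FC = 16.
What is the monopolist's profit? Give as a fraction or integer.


MR = MC: 157 - 10Q = 35
Q* = 61/5
P* = 157 - 5*61/5 = 96
Profit = (P* - MC)*Q* - FC
= (96 - 35)*61/5 - 16
= 61*61/5 - 16
= 3721/5 - 16 = 3641/5

3641/5


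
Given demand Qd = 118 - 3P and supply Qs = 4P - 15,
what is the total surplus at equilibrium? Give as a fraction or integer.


Find equilibrium: 118 - 3P = 4P - 15
118 + 15 = 7P
P* = 133/7 = 19
Q* = 4*19 - 15 = 61
Inverse demand: P = 118/3 - Q/3, so P_max = 118/3
Inverse supply: P = 15/4 + Q/4, so P_min = 15/4
CS = (1/2) * 61 * (118/3 - 19) = 3721/6
PS = (1/2) * 61 * (19 - 15/4) = 3721/8
TS = CS + PS = 3721/6 + 3721/8 = 26047/24

26047/24


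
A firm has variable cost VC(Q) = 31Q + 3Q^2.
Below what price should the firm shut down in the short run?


AVC(Q) = VC(Q)/Q = 31 + 3Q
AVC is increasing in Q, so minimum AVC is at Q -> 0+.
Min AVC = 31
The firm should shut down if P < 31.

31


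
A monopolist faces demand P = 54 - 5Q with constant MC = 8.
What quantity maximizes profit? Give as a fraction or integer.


TR = P*Q = (54 - 5Q)Q = 54Q - 5Q^2
MR = dTR/dQ = 54 - 10Q
Set MR = MC:
54 - 10Q = 8
46 = 10Q
Q* = 46/10 = 23/5

23/5


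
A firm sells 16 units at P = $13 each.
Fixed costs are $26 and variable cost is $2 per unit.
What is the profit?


Total Revenue = P * Q = 13 * 16 = $208
Total Cost = FC + VC*Q = 26 + 2*16 = $58
Profit = TR - TC = 208 - 58 = $150

$150


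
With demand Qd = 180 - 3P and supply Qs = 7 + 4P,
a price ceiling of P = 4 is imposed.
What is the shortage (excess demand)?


At P = 4:
Qd = 180 - 3*4 = 168
Qs = 7 + 4*4 = 23
Shortage = Qd - Qs = 168 - 23 = 145

145


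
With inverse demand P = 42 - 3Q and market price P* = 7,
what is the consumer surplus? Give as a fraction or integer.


Maximum willingness to pay (at Q=0): P_max = 42
Quantity demanded at P* = 7:
Q* = (42 - 7)/3 = 35/3
CS = (1/2) * Q* * (P_max - P*)
CS = (1/2) * 35/3 * (42 - 7)
CS = (1/2) * 35/3 * 35 = 1225/6

1225/6


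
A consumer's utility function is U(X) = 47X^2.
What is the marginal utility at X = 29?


MU = dU/dX = 47*2*X^(2-1)
MU = 94*X^1
At X = 29:
MU = 94 * 29^1
MU = 94 * 29 = 2726

2726


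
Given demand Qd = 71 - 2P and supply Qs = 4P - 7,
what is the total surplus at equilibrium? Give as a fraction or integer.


Find equilibrium: 71 - 2P = 4P - 7
71 + 7 = 6P
P* = 78/6 = 13
Q* = 4*13 - 7 = 45
Inverse demand: P = 71/2 - Q/2, so P_max = 71/2
Inverse supply: P = 7/4 + Q/4, so P_min = 7/4
CS = (1/2) * 45 * (71/2 - 13) = 2025/4
PS = (1/2) * 45 * (13 - 7/4) = 2025/8
TS = CS + PS = 2025/4 + 2025/8 = 6075/8

6075/8


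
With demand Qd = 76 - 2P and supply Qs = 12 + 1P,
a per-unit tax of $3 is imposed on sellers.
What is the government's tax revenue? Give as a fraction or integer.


With tax on sellers, new supply: Qs' = 12 + 1(P - 3)
= 9 + 1P
New equilibrium quantity:
Q_new = 94/3
Tax revenue = tax * Q_new = 3 * 94/3 = 94

94


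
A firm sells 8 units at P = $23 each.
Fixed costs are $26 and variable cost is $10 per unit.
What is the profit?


Total Revenue = P * Q = 23 * 8 = $184
Total Cost = FC + VC*Q = 26 + 10*8 = $106
Profit = TR - TC = 184 - 106 = $78

$78


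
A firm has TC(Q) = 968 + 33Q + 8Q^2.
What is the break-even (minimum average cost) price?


AC(Q) = 968/Q + 33 + 8Q
To minimize: dAC/dQ = -968/Q^2 + 8 = 0
Q^2 = 968/8 = 121
Q* = 11
Min AC = 968/11 + 33 + 8*11
Min AC = 88 + 33 + 88 = 209

209


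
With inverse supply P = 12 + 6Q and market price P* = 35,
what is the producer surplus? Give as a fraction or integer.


Minimum supply price (at Q=0): P_min = 12
Quantity supplied at P* = 35:
Q* = (35 - 12)/6 = 23/6
PS = (1/2) * Q* * (P* - P_min)
PS = (1/2) * 23/6 * (35 - 12)
PS = (1/2) * 23/6 * 23 = 529/12

529/12


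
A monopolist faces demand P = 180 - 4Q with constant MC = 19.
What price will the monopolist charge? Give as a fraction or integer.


MR = 180 - 8Q
Set MR = MC: 180 - 8Q = 19
Q* = 161/8
Substitute into demand:
P* = 180 - 4*161/8 = 199/2

199/2


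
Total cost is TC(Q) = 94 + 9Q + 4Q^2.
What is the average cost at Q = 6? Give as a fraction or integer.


TC(6) = 94 + 9*6 + 4*6^2
TC(6) = 94 + 54 + 144 = 292
AC = TC/Q = 292/6 = 146/3

146/3


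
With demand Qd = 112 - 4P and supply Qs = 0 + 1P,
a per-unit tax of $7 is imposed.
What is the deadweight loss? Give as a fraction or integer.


Pre-tax equilibrium quantity: Q* = 112/5
Post-tax equilibrium quantity: Q_tax = 84/5
Reduction in quantity: Q* - Q_tax = 28/5
DWL = (1/2) * tax * (Q* - Q_tax)
DWL = (1/2) * 7 * 28/5 = 98/5

98/5


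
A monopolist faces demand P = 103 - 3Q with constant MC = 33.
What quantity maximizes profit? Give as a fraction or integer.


TR = P*Q = (103 - 3Q)Q = 103Q - 3Q^2
MR = dTR/dQ = 103 - 6Q
Set MR = MC:
103 - 6Q = 33
70 = 6Q
Q* = 70/6 = 35/3

35/3


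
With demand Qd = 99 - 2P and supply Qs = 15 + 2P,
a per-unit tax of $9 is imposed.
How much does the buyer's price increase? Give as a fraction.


With a per-unit tax, the buyer's price increase depends on relative slopes.
Supply slope: d = 2, Demand slope: b = 2
Buyer's price increase = d * tax / (b + d)
= 2 * 9 / (2 + 2)
= 18 / 4 = 9/2

9/2


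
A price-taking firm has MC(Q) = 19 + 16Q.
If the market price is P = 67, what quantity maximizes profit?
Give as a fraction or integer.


In perfect competition, profit is maximized where P = MC.
67 = 19 + 16Q
48 = 16Q
Q* = 48/16 = 3

3


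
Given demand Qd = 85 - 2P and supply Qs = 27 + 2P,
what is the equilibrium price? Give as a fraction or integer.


At equilibrium, Qd = Qs.
85 - 2P = 27 + 2P
85 - 27 = 2P + 2P
58 = 4P
P* = 58/4 = 29/2

29/2


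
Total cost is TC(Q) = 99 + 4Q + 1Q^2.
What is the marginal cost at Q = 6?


MC = dTC/dQ = 4 + 2*1*Q
At Q = 6:
MC = 4 + 2*6
MC = 4 + 12 = 16

16


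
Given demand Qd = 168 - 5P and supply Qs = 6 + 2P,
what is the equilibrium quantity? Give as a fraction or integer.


First find equilibrium price:
168 - 5P = 6 + 2P
P* = 162/7 = 162/7
Then substitute into demand:
Q* = 168 - 5 * 162/7 = 366/7

366/7


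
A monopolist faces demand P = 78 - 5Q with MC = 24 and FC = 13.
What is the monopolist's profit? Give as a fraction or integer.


MR = MC: 78 - 10Q = 24
Q* = 27/5
P* = 78 - 5*27/5 = 51
Profit = (P* - MC)*Q* - FC
= (51 - 24)*27/5 - 13
= 27*27/5 - 13
= 729/5 - 13 = 664/5

664/5


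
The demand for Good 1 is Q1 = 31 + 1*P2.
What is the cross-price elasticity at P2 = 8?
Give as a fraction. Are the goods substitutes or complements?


dQ1/dP2 = 1
At P2 = 8: Q1 = 31 + 1*8 = 39
Exy = (dQ1/dP2)(P2/Q1) = 1 * 8 / 39 = 8/39
Since Exy > 0, the goods are substitutes.

8/39 (substitutes)


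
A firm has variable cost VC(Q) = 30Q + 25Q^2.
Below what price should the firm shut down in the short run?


AVC(Q) = VC(Q)/Q = 30 + 25Q
AVC is increasing in Q, so minimum AVC is at Q -> 0+.
Min AVC = 30
The firm should shut down if P < 30.

30


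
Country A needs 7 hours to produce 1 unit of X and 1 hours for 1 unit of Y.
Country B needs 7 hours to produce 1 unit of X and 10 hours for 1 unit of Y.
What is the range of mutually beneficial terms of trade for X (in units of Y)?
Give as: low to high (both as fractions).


Opportunity cost of X for Country A = hours_X / hours_Y = 7/1 = 7 units of Y
Opportunity cost of X for Country B = hours_X / hours_Y = 7/10 = 7/10 units of Y
Terms of trade must be between the two opportunity costs.
Range: 7/10 to 7

7/10 to 7


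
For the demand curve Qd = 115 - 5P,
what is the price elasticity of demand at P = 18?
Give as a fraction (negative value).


dQ/dP = -5
At P = 18: Q = 115 - 5*18 = 25
E = (dQ/dP)(P/Q) = (-5)(18/25) = -18/5

-18/5


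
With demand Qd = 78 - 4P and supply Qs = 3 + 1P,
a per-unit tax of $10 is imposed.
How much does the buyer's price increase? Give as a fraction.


With a per-unit tax, the buyer's price increase depends on relative slopes.
Supply slope: d = 1, Demand slope: b = 4
Buyer's price increase = d * tax / (b + d)
= 1 * 10 / (4 + 1)
= 10 / 5 = 2

2


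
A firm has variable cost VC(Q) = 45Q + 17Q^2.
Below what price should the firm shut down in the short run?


AVC(Q) = VC(Q)/Q = 45 + 17Q
AVC is increasing in Q, so minimum AVC is at Q -> 0+.
Min AVC = 45
The firm should shut down if P < 45.

45


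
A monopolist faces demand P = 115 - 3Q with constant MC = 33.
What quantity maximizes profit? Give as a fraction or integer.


TR = P*Q = (115 - 3Q)Q = 115Q - 3Q^2
MR = dTR/dQ = 115 - 6Q
Set MR = MC:
115 - 6Q = 33
82 = 6Q
Q* = 82/6 = 41/3

41/3


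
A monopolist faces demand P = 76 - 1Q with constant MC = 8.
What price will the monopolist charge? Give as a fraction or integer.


MR = 76 - 2Q
Set MR = MC: 76 - 2Q = 8
Q* = 34
Substitute into demand:
P* = 76 - 1*34 = 42

42


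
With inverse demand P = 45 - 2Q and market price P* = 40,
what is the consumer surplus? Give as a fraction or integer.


Maximum willingness to pay (at Q=0): P_max = 45
Quantity demanded at P* = 40:
Q* = (45 - 40)/2 = 5/2
CS = (1/2) * Q* * (P_max - P*)
CS = (1/2) * 5/2 * (45 - 40)
CS = (1/2) * 5/2 * 5 = 25/4

25/4


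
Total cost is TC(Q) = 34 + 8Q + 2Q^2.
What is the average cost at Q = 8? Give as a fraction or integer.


TC(8) = 34 + 8*8 + 2*8^2
TC(8) = 34 + 64 + 128 = 226
AC = TC/Q = 226/8 = 113/4

113/4


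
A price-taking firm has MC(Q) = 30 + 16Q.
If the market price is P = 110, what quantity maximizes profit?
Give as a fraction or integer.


In perfect competition, profit is maximized where P = MC.
110 = 30 + 16Q
80 = 16Q
Q* = 80/16 = 5

5


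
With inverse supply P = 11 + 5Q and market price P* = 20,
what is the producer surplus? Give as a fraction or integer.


Minimum supply price (at Q=0): P_min = 11
Quantity supplied at P* = 20:
Q* = (20 - 11)/5 = 9/5
PS = (1/2) * Q* * (P* - P_min)
PS = (1/2) * 9/5 * (20 - 11)
PS = (1/2) * 9/5 * 9 = 81/10

81/10


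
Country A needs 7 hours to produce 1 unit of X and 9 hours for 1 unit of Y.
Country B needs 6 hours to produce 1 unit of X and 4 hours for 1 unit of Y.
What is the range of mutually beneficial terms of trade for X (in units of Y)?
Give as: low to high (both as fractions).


Opportunity cost of X for Country A = hours_X / hours_Y = 7/9 = 7/9 units of Y
Opportunity cost of X for Country B = hours_X / hours_Y = 6/4 = 3/2 units of Y
Terms of trade must be between the two opportunity costs.
Range: 7/9 to 3/2

7/9 to 3/2


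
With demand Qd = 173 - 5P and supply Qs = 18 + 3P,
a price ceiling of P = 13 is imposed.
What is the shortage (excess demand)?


At P = 13:
Qd = 173 - 5*13 = 108
Qs = 18 + 3*13 = 57
Shortage = Qd - Qs = 108 - 57 = 51

51


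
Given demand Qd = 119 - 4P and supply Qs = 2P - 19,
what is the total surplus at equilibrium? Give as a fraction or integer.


Find equilibrium: 119 - 4P = 2P - 19
119 + 19 = 6P
P* = 138/6 = 23
Q* = 2*23 - 19 = 27
Inverse demand: P = 119/4 - Q/4, so P_max = 119/4
Inverse supply: P = 19/2 + Q/2, so P_min = 19/2
CS = (1/2) * 27 * (119/4 - 23) = 729/8
PS = (1/2) * 27 * (23 - 19/2) = 729/4
TS = CS + PS = 729/8 + 729/4 = 2187/8

2187/8


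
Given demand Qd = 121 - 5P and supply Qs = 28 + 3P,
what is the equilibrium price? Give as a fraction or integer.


At equilibrium, Qd = Qs.
121 - 5P = 28 + 3P
121 - 28 = 5P + 3P
93 = 8P
P* = 93/8 = 93/8

93/8


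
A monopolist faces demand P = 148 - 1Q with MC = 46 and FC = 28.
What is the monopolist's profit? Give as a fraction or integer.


MR = MC: 148 - 2Q = 46
Q* = 51
P* = 148 - 1*51 = 97
Profit = (P* - MC)*Q* - FC
= (97 - 46)*51 - 28
= 51*51 - 28
= 2601 - 28 = 2573

2573


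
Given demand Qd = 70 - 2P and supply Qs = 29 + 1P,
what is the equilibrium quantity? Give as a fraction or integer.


First find equilibrium price:
70 - 2P = 29 + 1P
P* = 41/3 = 41/3
Then substitute into demand:
Q* = 70 - 2 * 41/3 = 128/3

128/3


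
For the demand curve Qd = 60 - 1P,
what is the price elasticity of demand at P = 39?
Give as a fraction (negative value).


dQ/dP = -1
At P = 39: Q = 60 - 1*39 = 21
E = (dQ/dP)(P/Q) = (-1)(39/21) = -13/7

-13/7


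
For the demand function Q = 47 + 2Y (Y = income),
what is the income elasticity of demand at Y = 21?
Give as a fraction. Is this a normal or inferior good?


dQ/dY = 2
At Y = 21: Q = 47 + 2*21 = 89
Ey = (dQ/dY)(Y/Q) = 2 * 21 / 89 = 42/89
Since Ey > 0, this is a normal good.

42/89 (normal good)


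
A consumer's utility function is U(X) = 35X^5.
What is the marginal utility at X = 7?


MU = dU/dX = 35*5*X^(5-1)
MU = 175*X^4
At X = 7:
MU = 175 * 7^4
MU = 175 * 2401 = 420175

420175


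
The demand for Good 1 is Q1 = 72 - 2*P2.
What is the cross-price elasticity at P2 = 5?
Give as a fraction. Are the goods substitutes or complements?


dQ1/dP2 = -2
At P2 = 5: Q1 = 72 - 2*5 = 62
Exy = (dQ1/dP2)(P2/Q1) = -2 * 5 / 62 = -5/31
Since Exy < 0, the goods are complements.

-5/31 (complements)


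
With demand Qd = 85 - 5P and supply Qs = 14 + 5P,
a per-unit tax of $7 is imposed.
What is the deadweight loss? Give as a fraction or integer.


Pre-tax equilibrium quantity: Q* = 99/2
Post-tax equilibrium quantity: Q_tax = 32
Reduction in quantity: Q* - Q_tax = 35/2
DWL = (1/2) * tax * (Q* - Q_tax)
DWL = (1/2) * 7 * 35/2 = 245/4

245/4


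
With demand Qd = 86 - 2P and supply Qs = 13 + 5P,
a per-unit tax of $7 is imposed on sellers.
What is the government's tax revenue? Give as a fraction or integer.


With tax on sellers, new supply: Qs' = 13 + 5(P - 7)
= 5P - 22
New equilibrium quantity:
Q_new = 386/7
Tax revenue = tax * Q_new = 7 * 386/7 = 386

386


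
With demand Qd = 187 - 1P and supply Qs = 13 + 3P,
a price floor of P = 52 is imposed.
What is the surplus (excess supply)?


At P = 52:
Qd = 187 - 1*52 = 135
Qs = 13 + 3*52 = 169
Surplus = Qs - Qd = 169 - 135 = 34

34


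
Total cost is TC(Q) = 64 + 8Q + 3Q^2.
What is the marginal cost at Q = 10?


MC = dTC/dQ = 8 + 2*3*Q
At Q = 10:
MC = 8 + 6*10
MC = 8 + 60 = 68

68


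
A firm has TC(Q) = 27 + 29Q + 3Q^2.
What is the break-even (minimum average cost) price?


AC(Q) = 27/Q + 29 + 3Q
To minimize: dAC/dQ = -27/Q^2 + 3 = 0
Q^2 = 27/3 = 9
Q* = 3
Min AC = 27/3 + 29 + 3*3
Min AC = 9 + 29 + 9 = 47

47


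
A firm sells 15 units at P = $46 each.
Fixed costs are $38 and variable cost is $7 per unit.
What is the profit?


Total Revenue = P * Q = 46 * 15 = $690
Total Cost = FC + VC*Q = 38 + 7*15 = $143
Profit = TR - TC = 690 - 143 = $547

$547


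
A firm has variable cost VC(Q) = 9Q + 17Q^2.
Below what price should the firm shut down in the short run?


AVC(Q) = VC(Q)/Q = 9 + 17Q
AVC is increasing in Q, so minimum AVC is at Q -> 0+.
Min AVC = 9
The firm should shut down if P < 9.

9


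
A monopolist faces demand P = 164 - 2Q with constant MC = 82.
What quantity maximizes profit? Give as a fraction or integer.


TR = P*Q = (164 - 2Q)Q = 164Q - 2Q^2
MR = dTR/dQ = 164 - 4Q
Set MR = MC:
164 - 4Q = 82
82 = 4Q
Q* = 82/4 = 41/2

41/2


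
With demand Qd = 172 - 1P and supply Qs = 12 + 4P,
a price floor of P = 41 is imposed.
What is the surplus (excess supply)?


At P = 41:
Qd = 172 - 1*41 = 131
Qs = 12 + 4*41 = 176
Surplus = Qs - Qd = 176 - 131 = 45

45


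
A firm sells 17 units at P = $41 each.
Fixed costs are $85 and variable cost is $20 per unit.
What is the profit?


Total Revenue = P * Q = 41 * 17 = $697
Total Cost = FC + VC*Q = 85 + 20*17 = $425
Profit = TR - TC = 697 - 425 = $272

$272


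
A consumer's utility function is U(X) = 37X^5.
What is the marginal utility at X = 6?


MU = dU/dX = 37*5*X^(5-1)
MU = 185*X^4
At X = 6:
MU = 185 * 6^4
MU = 185 * 1296 = 239760

239760


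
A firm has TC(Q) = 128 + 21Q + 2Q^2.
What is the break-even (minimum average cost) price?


AC(Q) = 128/Q + 21 + 2Q
To minimize: dAC/dQ = -128/Q^2 + 2 = 0
Q^2 = 128/2 = 64
Q* = 8
Min AC = 128/8 + 21 + 2*8
Min AC = 16 + 21 + 16 = 53

53


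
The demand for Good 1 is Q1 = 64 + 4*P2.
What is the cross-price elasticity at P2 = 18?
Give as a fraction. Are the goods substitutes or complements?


dQ1/dP2 = 4
At P2 = 18: Q1 = 64 + 4*18 = 136
Exy = (dQ1/dP2)(P2/Q1) = 4 * 18 / 136 = 9/17
Since Exy > 0, the goods are substitutes.

9/17 (substitutes)


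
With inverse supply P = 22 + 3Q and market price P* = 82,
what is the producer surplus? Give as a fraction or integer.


Minimum supply price (at Q=0): P_min = 22
Quantity supplied at P* = 82:
Q* = (82 - 22)/3 = 20
PS = (1/2) * Q* * (P* - P_min)
PS = (1/2) * 20 * (82 - 22)
PS = (1/2) * 20 * 60 = 600

600


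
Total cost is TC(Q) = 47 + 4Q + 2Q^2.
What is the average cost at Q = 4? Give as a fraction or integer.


TC(4) = 47 + 4*4 + 2*4^2
TC(4) = 47 + 16 + 32 = 95
AC = TC/Q = 95/4 = 95/4

95/4


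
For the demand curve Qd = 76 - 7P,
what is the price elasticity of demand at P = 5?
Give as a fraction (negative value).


dQ/dP = -7
At P = 5: Q = 76 - 7*5 = 41
E = (dQ/dP)(P/Q) = (-7)(5/41) = -35/41

-35/41


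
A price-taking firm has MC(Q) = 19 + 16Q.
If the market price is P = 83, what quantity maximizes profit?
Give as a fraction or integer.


In perfect competition, profit is maximized where P = MC.
83 = 19 + 16Q
64 = 16Q
Q* = 64/16 = 4

4


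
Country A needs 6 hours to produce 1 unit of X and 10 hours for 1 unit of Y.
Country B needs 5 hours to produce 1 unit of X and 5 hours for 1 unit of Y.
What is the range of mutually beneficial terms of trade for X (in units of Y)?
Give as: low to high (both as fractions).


Opportunity cost of X for Country A = hours_X / hours_Y = 6/10 = 3/5 units of Y
Opportunity cost of X for Country B = hours_X / hours_Y = 5/5 = 1 units of Y
Terms of trade must be between the two opportunity costs.
Range: 3/5 to 1

3/5 to 1


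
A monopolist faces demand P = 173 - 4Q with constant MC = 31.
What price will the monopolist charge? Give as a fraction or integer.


MR = 173 - 8Q
Set MR = MC: 173 - 8Q = 31
Q* = 71/4
Substitute into demand:
P* = 173 - 4*71/4 = 102

102


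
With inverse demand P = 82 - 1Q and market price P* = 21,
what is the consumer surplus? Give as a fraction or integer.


Maximum willingness to pay (at Q=0): P_max = 82
Quantity demanded at P* = 21:
Q* = (82 - 21)/1 = 61
CS = (1/2) * Q* * (P_max - P*)
CS = (1/2) * 61 * (82 - 21)
CS = (1/2) * 61 * 61 = 3721/2

3721/2


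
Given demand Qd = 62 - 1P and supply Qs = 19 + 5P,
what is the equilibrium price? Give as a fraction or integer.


At equilibrium, Qd = Qs.
62 - 1P = 19 + 5P
62 - 19 = 1P + 5P
43 = 6P
P* = 43/6 = 43/6

43/6


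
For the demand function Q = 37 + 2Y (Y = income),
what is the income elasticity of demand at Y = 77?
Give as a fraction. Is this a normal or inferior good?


dQ/dY = 2
At Y = 77: Q = 37 + 2*77 = 191
Ey = (dQ/dY)(Y/Q) = 2 * 77 / 191 = 154/191
Since Ey > 0, this is a normal good.

154/191 (normal good)


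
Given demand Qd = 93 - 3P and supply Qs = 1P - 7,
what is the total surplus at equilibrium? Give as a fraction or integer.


Find equilibrium: 93 - 3P = 1P - 7
93 + 7 = 4P
P* = 100/4 = 25
Q* = 1*25 - 7 = 18
Inverse demand: P = 31 - Q/3, so P_max = 31
Inverse supply: P = 7 + Q/1, so P_min = 7
CS = (1/2) * 18 * (31 - 25) = 54
PS = (1/2) * 18 * (25 - 7) = 162
TS = CS + PS = 54 + 162 = 216

216


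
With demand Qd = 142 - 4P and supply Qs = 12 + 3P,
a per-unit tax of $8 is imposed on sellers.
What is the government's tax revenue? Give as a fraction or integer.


With tax on sellers, new supply: Qs' = 12 + 3(P - 8)
= 3P - 12
New equilibrium quantity:
Q_new = 54
Tax revenue = tax * Q_new = 8 * 54 = 432

432


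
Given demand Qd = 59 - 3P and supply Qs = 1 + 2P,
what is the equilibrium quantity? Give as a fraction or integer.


First find equilibrium price:
59 - 3P = 1 + 2P
P* = 58/5 = 58/5
Then substitute into demand:
Q* = 59 - 3 * 58/5 = 121/5

121/5


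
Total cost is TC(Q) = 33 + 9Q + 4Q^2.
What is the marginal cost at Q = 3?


MC = dTC/dQ = 9 + 2*4*Q
At Q = 3:
MC = 9 + 8*3
MC = 9 + 24 = 33

33


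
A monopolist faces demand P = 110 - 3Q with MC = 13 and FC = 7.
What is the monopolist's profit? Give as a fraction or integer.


MR = MC: 110 - 6Q = 13
Q* = 97/6
P* = 110 - 3*97/6 = 123/2
Profit = (P* - MC)*Q* - FC
= (123/2 - 13)*97/6 - 7
= 97/2*97/6 - 7
= 9409/12 - 7 = 9325/12

9325/12


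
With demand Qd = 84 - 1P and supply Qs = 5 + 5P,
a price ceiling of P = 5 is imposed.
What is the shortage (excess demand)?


At P = 5:
Qd = 84 - 1*5 = 79
Qs = 5 + 5*5 = 30
Shortage = Qd - Qs = 79 - 30 = 49

49


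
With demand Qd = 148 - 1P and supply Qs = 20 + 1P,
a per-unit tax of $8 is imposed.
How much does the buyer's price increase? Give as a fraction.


With a per-unit tax, the buyer's price increase depends on relative slopes.
Supply slope: d = 1, Demand slope: b = 1
Buyer's price increase = d * tax / (b + d)
= 1 * 8 / (1 + 1)
= 8 / 2 = 4

4


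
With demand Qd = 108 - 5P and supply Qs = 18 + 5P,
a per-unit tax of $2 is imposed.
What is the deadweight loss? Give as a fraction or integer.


Pre-tax equilibrium quantity: Q* = 63
Post-tax equilibrium quantity: Q_tax = 58
Reduction in quantity: Q* - Q_tax = 5
DWL = (1/2) * tax * (Q* - Q_tax)
DWL = (1/2) * 2 * 5 = 5

5


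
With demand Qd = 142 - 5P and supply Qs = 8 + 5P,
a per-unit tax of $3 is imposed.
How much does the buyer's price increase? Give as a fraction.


With a per-unit tax, the buyer's price increase depends on relative slopes.
Supply slope: d = 5, Demand slope: b = 5
Buyer's price increase = d * tax / (b + d)
= 5 * 3 / (5 + 5)
= 15 / 10 = 3/2

3/2


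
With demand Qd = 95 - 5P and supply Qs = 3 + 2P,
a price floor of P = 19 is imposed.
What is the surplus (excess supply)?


At P = 19:
Qd = 95 - 5*19 = 0
Qs = 3 + 2*19 = 41
Surplus = Qs - Qd = 41 - 0 = 41

41


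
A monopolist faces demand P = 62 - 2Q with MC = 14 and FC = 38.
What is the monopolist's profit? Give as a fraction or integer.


MR = MC: 62 - 4Q = 14
Q* = 12
P* = 62 - 2*12 = 38
Profit = (P* - MC)*Q* - FC
= (38 - 14)*12 - 38
= 24*12 - 38
= 288 - 38 = 250

250


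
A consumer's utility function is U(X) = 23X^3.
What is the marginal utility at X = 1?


MU = dU/dX = 23*3*X^(3-1)
MU = 69*X^2
At X = 1:
MU = 69 * 1^2
MU = 69 * 1 = 69

69


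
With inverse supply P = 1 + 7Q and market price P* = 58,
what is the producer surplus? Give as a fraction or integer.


Minimum supply price (at Q=0): P_min = 1
Quantity supplied at P* = 58:
Q* = (58 - 1)/7 = 57/7
PS = (1/2) * Q* * (P* - P_min)
PS = (1/2) * 57/7 * (58 - 1)
PS = (1/2) * 57/7 * 57 = 3249/14

3249/14


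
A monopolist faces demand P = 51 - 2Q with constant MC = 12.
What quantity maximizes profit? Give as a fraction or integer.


TR = P*Q = (51 - 2Q)Q = 51Q - 2Q^2
MR = dTR/dQ = 51 - 4Q
Set MR = MC:
51 - 4Q = 12
39 = 4Q
Q* = 39/4 = 39/4

39/4


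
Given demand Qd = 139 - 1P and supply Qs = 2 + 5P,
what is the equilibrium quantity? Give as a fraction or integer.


First find equilibrium price:
139 - 1P = 2 + 5P
P* = 137/6 = 137/6
Then substitute into demand:
Q* = 139 - 1 * 137/6 = 697/6

697/6


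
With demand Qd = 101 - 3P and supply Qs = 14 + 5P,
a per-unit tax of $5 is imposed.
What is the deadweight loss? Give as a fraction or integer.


Pre-tax equilibrium quantity: Q* = 547/8
Post-tax equilibrium quantity: Q_tax = 59
Reduction in quantity: Q* - Q_tax = 75/8
DWL = (1/2) * tax * (Q* - Q_tax)
DWL = (1/2) * 5 * 75/8 = 375/16

375/16


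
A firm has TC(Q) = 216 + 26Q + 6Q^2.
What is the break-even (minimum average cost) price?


AC(Q) = 216/Q + 26 + 6Q
To minimize: dAC/dQ = -216/Q^2 + 6 = 0
Q^2 = 216/6 = 36
Q* = 6
Min AC = 216/6 + 26 + 6*6
Min AC = 36 + 26 + 36 = 98

98


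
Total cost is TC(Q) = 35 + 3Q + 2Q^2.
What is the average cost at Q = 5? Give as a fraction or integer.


TC(5) = 35 + 3*5 + 2*5^2
TC(5) = 35 + 15 + 50 = 100
AC = TC/Q = 100/5 = 20

20


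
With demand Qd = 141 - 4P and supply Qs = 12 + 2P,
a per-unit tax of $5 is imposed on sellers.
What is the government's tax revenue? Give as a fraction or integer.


With tax on sellers, new supply: Qs' = 12 + 2(P - 5)
= 2 + 2P
New equilibrium quantity:
Q_new = 145/3
Tax revenue = tax * Q_new = 5 * 145/3 = 725/3

725/3


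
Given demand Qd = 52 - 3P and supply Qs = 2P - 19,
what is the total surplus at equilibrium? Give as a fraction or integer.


Find equilibrium: 52 - 3P = 2P - 19
52 + 19 = 5P
P* = 71/5 = 71/5
Q* = 2*71/5 - 19 = 47/5
Inverse demand: P = 52/3 - Q/3, so P_max = 52/3
Inverse supply: P = 19/2 + Q/2, so P_min = 19/2
CS = (1/2) * 47/5 * (52/3 - 71/5) = 2209/150
PS = (1/2) * 47/5 * (71/5 - 19/2) = 2209/100
TS = CS + PS = 2209/150 + 2209/100 = 2209/60

2209/60


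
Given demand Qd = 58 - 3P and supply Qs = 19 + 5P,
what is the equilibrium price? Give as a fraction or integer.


At equilibrium, Qd = Qs.
58 - 3P = 19 + 5P
58 - 19 = 3P + 5P
39 = 8P
P* = 39/8 = 39/8

39/8


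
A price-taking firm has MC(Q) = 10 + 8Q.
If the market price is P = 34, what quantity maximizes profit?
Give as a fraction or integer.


In perfect competition, profit is maximized where P = MC.
34 = 10 + 8Q
24 = 8Q
Q* = 24/8 = 3

3


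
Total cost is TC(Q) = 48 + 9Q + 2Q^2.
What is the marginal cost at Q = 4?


MC = dTC/dQ = 9 + 2*2*Q
At Q = 4:
MC = 9 + 4*4
MC = 9 + 16 = 25

25


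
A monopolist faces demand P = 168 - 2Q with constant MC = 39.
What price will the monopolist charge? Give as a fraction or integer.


MR = 168 - 4Q
Set MR = MC: 168 - 4Q = 39
Q* = 129/4
Substitute into demand:
P* = 168 - 2*129/4 = 207/2

207/2


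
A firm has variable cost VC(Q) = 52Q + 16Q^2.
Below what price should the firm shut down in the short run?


AVC(Q) = VC(Q)/Q = 52 + 16Q
AVC is increasing in Q, so minimum AVC is at Q -> 0+.
Min AVC = 52
The firm should shut down if P < 52.

52


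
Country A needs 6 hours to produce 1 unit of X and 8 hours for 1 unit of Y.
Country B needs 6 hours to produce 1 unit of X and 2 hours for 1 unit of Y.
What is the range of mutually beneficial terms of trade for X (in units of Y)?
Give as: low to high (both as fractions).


Opportunity cost of X for Country A = hours_X / hours_Y = 6/8 = 3/4 units of Y
Opportunity cost of X for Country B = hours_X / hours_Y = 6/2 = 3 units of Y
Terms of trade must be between the two opportunity costs.
Range: 3/4 to 3

3/4 to 3


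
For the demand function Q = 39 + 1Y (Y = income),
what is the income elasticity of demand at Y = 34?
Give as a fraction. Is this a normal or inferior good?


dQ/dY = 1
At Y = 34: Q = 39 + 1*34 = 73
Ey = (dQ/dY)(Y/Q) = 1 * 34 / 73 = 34/73
Since Ey > 0, this is a normal good.

34/73 (normal good)


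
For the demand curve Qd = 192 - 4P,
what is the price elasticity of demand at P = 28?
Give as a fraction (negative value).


dQ/dP = -4
At P = 28: Q = 192 - 4*28 = 80
E = (dQ/dP)(P/Q) = (-4)(28/80) = -7/5

-7/5


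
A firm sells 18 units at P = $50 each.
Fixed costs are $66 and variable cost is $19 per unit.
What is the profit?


Total Revenue = P * Q = 50 * 18 = $900
Total Cost = FC + VC*Q = 66 + 19*18 = $408
Profit = TR - TC = 900 - 408 = $492

$492


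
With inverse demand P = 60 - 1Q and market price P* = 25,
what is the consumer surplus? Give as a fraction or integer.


Maximum willingness to pay (at Q=0): P_max = 60
Quantity demanded at P* = 25:
Q* = (60 - 25)/1 = 35
CS = (1/2) * Q* * (P_max - P*)
CS = (1/2) * 35 * (60 - 25)
CS = (1/2) * 35 * 35 = 1225/2

1225/2


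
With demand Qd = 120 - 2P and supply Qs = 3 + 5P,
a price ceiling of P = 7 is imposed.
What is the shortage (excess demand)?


At P = 7:
Qd = 120 - 2*7 = 106
Qs = 3 + 5*7 = 38
Shortage = Qd - Qs = 106 - 38 = 68

68


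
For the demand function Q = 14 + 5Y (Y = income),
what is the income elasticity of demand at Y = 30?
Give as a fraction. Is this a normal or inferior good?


dQ/dY = 5
At Y = 30: Q = 14 + 5*30 = 164
Ey = (dQ/dY)(Y/Q) = 5 * 30 / 164 = 75/82
Since Ey > 0, this is a normal good.

75/82 (normal good)


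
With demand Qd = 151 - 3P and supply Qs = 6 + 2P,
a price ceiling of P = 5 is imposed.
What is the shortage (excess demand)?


At P = 5:
Qd = 151 - 3*5 = 136
Qs = 6 + 2*5 = 16
Shortage = Qd - Qs = 136 - 16 = 120

120


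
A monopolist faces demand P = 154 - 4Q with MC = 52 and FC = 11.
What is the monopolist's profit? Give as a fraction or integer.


MR = MC: 154 - 8Q = 52
Q* = 51/4
P* = 154 - 4*51/4 = 103
Profit = (P* - MC)*Q* - FC
= (103 - 52)*51/4 - 11
= 51*51/4 - 11
= 2601/4 - 11 = 2557/4

2557/4


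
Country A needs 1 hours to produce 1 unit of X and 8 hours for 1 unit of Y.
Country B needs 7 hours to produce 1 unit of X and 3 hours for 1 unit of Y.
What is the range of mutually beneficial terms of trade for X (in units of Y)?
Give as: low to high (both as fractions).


Opportunity cost of X for Country A = hours_X / hours_Y = 1/8 = 1/8 units of Y
Opportunity cost of X for Country B = hours_X / hours_Y = 7/3 = 7/3 units of Y
Terms of trade must be between the two opportunity costs.
Range: 1/8 to 7/3

1/8 to 7/3


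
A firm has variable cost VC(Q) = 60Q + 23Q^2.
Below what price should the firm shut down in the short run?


AVC(Q) = VC(Q)/Q = 60 + 23Q
AVC is increasing in Q, so minimum AVC is at Q -> 0+.
Min AVC = 60
The firm should shut down if P < 60.

60


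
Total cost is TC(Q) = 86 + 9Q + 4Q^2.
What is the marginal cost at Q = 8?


MC = dTC/dQ = 9 + 2*4*Q
At Q = 8:
MC = 9 + 8*8
MC = 9 + 64 = 73

73


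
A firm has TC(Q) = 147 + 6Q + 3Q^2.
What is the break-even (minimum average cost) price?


AC(Q) = 147/Q + 6 + 3Q
To minimize: dAC/dQ = -147/Q^2 + 3 = 0
Q^2 = 147/3 = 49
Q* = 7
Min AC = 147/7 + 6 + 3*7
Min AC = 21 + 6 + 21 = 48

48


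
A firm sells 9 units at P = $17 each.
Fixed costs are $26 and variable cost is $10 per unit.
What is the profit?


Total Revenue = P * Q = 17 * 9 = $153
Total Cost = FC + VC*Q = 26 + 10*9 = $116
Profit = TR - TC = 153 - 116 = $37

$37


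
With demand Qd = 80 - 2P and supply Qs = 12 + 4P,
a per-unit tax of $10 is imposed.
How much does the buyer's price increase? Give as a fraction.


With a per-unit tax, the buyer's price increase depends on relative slopes.
Supply slope: d = 4, Demand slope: b = 2
Buyer's price increase = d * tax / (b + d)
= 4 * 10 / (2 + 4)
= 40 / 6 = 20/3

20/3


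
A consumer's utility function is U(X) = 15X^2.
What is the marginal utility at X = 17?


MU = dU/dX = 15*2*X^(2-1)
MU = 30*X^1
At X = 17:
MU = 30 * 17^1
MU = 30 * 17 = 510

510


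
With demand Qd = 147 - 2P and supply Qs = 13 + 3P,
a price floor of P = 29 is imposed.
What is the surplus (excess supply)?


At P = 29:
Qd = 147 - 2*29 = 89
Qs = 13 + 3*29 = 100
Surplus = Qs - Qd = 100 - 89 = 11

11


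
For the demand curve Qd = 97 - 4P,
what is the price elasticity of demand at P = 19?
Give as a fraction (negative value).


dQ/dP = -4
At P = 19: Q = 97 - 4*19 = 21
E = (dQ/dP)(P/Q) = (-4)(19/21) = -76/21

-76/21


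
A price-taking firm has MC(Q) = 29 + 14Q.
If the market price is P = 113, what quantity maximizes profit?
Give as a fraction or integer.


In perfect competition, profit is maximized where P = MC.
113 = 29 + 14Q
84 = 14Q
Q* = 84/14 = 6

6


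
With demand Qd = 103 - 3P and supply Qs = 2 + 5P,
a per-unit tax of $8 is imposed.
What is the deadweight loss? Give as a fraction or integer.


Pre-tax equilibrium quantity: Q* = 521/8
Post-tax equilibrium quantity: Q_tax = 401/8
Reduction in quantity: Q* - Q_tax = 15
DWL = (1/2) * tax * (Q* - Q_tax)
DWL = (1/2) * 8 * 15 = 60

60


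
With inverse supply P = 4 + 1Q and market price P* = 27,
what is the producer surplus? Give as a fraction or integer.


Minimum supply price (at Q=0): P_min = 4
Quantity supplied at P* = 27:
Q* = (27 - 4)/1 = 23
PS = (1/2) * Q* * (P* - P_min)
PS = (1/2) * 23 * (27 - 4)
PS = (1/2) * 23 * 23 = 529/2

529/2


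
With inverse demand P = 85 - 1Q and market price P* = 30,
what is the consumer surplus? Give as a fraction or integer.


Maximum willingness to pay (at Q=0): P_max = 85
Quantity demanded at P* = 30:
Q* = (85 - 30)/1 = 55
CS = (1/2) * Q* * (P_max - P*)
CS = (1/2) * 55 * (85 - 30)
CS = (1/2) * 55 * 55 = 3025/2

3025/2


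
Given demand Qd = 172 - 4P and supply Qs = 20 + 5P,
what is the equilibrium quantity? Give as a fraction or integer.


First find equilibrium price:
172 - 4P = 20 + 5P
P* = 152/9 = 152/9
Then substitute into demand:
Q* = 172 - 4 * 152/9 = 940/9

940/9


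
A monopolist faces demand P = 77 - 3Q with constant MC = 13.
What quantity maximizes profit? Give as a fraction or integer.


TR = P*Q = (77 - 3Q)Q = 77Q - 3Q^2
MR = dTR/dQ = 77 - 6Q
Set MR = MC:
77 - 6Q = 13
64 = 6Q
Q* = 64/6 = 32/3

32/3


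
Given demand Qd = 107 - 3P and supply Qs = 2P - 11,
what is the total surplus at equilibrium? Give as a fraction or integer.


Find equilibrium: 107 - 3P = 2P - 11
107 + 11 = 5P
P* = 118/5 = 118/5
Q* = 2*118/5 - 11 = 181/5
Inverse demand: P = 107/3 - Q/3, so P_max = 107/3
Inverse supply: P = 11/2 + Q/2, so P_min = 11/2
CS = (1/2) * 181/5 * (107/3 - 118/5) = 32761/150
PS = (1/2) * 181/5 * (118/5 - 11/2) = 32761/100
TS = CS + PS = 32761/150 + 32761/100 = 32761/60

32761/60


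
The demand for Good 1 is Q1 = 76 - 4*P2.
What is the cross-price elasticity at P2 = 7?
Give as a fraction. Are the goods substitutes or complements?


dQ1/dP2 = -4
At P2 = 7: Q1 = 76 - 4*7 = 48
Exy = (dQ1/dP2)(P2/Q1) = -4 * 7 / 48 = -7/12
Since Exy < 0, the goods are complements.

-7/12 (complements)


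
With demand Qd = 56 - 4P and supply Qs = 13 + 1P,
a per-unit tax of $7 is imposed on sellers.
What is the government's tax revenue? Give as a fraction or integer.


With tax on sellers, new supply: Qs' = 13 + 1(P - 7)
= 6 + 1P
New equilibrium quantity:
Q_new = 16
Tax revenue = tax * Q_new = 7 * 16 = 112

112


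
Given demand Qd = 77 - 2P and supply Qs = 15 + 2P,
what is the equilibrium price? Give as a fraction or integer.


At equilibrium, Qd = Qs.
77 - 2P = 15 + 2P
77 - 15 = 2P + 2P
62 = 4P
P* = 62/4 = 31/2

31/2
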